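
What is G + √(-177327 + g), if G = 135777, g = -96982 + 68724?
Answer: 135777 + I*√205585 ≈ 1.3578e+5 + 453.42*I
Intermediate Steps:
g = -28258
G + √(-177327 + g) = 135777 + √(-177327 - 28258) = 135777 + √(-205585) = 135777 + I*√205585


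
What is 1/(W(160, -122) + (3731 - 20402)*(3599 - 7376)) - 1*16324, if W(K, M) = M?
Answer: -1027860983379/62966245 ≈ -16324.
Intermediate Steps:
1/(W(160, -122) + (3731 - 20402)*(3599 - 7376)) - 1*16324 = 1/(-122 + (3731 - 20402)*(3599 - 7376)) - 1*16324 = 1/(-122 - 16671*(-3777)) - 16324 = 1/(-122 + 62966367) - 16324 = 1/62966245 - 16324 = -1027860983379/62966245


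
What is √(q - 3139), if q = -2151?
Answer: 23*I*√10 ≈ 72.732*I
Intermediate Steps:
√(q - 3139) = √(-2151 - 3139) = √(-5290) = 23*I*√10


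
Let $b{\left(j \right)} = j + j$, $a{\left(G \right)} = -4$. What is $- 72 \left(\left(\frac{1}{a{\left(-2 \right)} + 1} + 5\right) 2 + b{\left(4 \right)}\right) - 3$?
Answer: $-1251$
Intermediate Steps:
$b{\left(j \right)} = 2 j$
$- 72 \left(\left(\frac{1}{a{\left(-2 \right)} + 1} + 5\right) 2 + b{\left(4 \right)}\right) - 3 = - 72 \left(\left(\frac{1}{-4 + 1} + 5\right) 2 + 2 \cdot 4\right) - 3 = - 72 \left(\left(\frac{1}{-3} + 5\right) 2 + 8\right) - 3 = - 72 \left(\left(- \frac{1}{3} + 5\right) 2 + 8\right) - 3 = - 72 \left(\frac{14}{3} \cdot 2 + 8\right) - 3 = - 72 \left(\frac{28}{3} + 8\right) - 3 = \left(-72\right) \frac{52}{3} - 3 = -1248 - 3 = -1251$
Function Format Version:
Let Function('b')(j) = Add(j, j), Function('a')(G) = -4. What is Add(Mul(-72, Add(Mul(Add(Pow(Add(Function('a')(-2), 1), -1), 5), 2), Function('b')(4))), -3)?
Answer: -1251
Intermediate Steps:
Function('b')(j) = Mul(2, j)
Add(Mul(-72, Add(Mul(Add(Pow(Add(Function('a')(-2), 1), -1), 5), 2), Function('b')(4))), -3) = Add(Mul(-72, Add(Mul(Add(Pow(Add(-4, 1), -1), 5), 2), Mul(2, 4))), -3) = Add(Mul(-72, Add(Mul(Add(Pow(-3, -1), 5), 2), 8)), -3) = Add(Mul(-72, Add(Mul(Add(Rational(-1, 3), 5), 2), 8)), -3) = Add(Mul(-72, Add(Mul(Rational(14, 3), 2), 8)), -3) = Add(Mul(-72, Add(Rational(28, 3), 8)), -3) = Add(Mul(-72, Rational(52, 3)), -3) = Add(-1248, -3) = -1251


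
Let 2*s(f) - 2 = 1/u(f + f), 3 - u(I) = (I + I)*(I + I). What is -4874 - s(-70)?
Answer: -764370749/156794 ≈ -4875.0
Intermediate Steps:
u(I) = 3 - 4*I² (u(I) = 3 - (I + I)*(I + I) = 3 - 2*I*2*I = 3 - 4*I²)
s(f) = 1 + 1/(2*(3 - 16*f²)) (s(f) = 1 + 1/(2*(3 - 4*(f + f)²)) = 1 + 1/(2*(3 - 4*4*f²)) = 1 + 1/(2*(3 - 16*f²)))
-4874 - s(-70) = -4874 - (-7 + 32*(-70)²)/(2*(-3 + 16*(-70)²)) = -4874 - (-7 + 32*4900)/(2*(-3 + 16*4900)) = -4874 - (-7 + 156800)/(2*(-3 + 78400)) = -4874 - 156793/(2*78397) = -4874 - 1*156793/156794 = -4874 - 156793/156794 = -764370749/156794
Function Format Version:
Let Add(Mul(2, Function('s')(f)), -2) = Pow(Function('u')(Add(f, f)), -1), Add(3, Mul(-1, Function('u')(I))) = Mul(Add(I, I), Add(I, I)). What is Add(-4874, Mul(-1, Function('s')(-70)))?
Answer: Rational(-764370749, 156794) ≈ -4875.0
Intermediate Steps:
Function('u')(I) = Add(3, Mul(-4, Pow(I, 2))) (Function('u')(I) = Add(3, Mul(-1, Mul(Add(I, I), Add(I, I)))) = Add(3, Mul(-1, Mul(Mul(2, I), Mul(2, I)))) = Add(3, Mul(-1, Mul(4, Pow(I, 2)))) = Add(3, Mul(-4, Pow(I, 2))))
Function('s')(f) = Add(1, Mul(Rational(1, 2), Pow(Add(3, Mul(-16, Pow(f, 2))), -1))) (Function('s')(f) = Add(1, Mul(Rational(1, 2), Pow(Add(3, Mul(-4, Pow(Add(f, f), 2))), -1))) = Add(1, Mul(Rational(1, 2), Pow(Add(3, Mul(-4, Pow(Mul(2, f), 2))), -1))) = Add(1, Mul(Rational(1, 2), Pow(Add(3, Mul(-4, Mul(4, Pow(f, 2)))), -1))) = Add(1, Mul(Rational(1, 2), Pow(Add(3, Mul(-16, Pow(f, 2))), -1))))
Add(-4874, Mul(-1, Function('s')(-70))) = Add(-4874, Mul(-1, Mul(Rational(1, 2), Pow(Add(-3, Mul(16, Pow(-70, 2))), -1), Add(-7, Mul(32, Pow(-70, 2)))))) = Add(-4874, Mul(-1, Mul(Rational(1, 2), Pow(Add(-3, Mul(16, 4900)), -1), Add(-7, Mul(32, 4900))))) = Add(-4874, Mul(-1, Mul(Rational(1, 2), Pow(Add(-3, 78400), -1), Add(-7, 156800)))) = Add(-4874, Mul(-1, Mul(Rational(1, 2), Pow(78397, -1), 156793))) = Add(-4874, Mul(-1, Mul(Rational(1, 2), Rational(1, 78397), 156793))) = Add(-4874, Mul(-1, Rational(156793, 156794))) = Add(-4874, Rational(-156793, 156794)) = Rational(-764370749, 156794)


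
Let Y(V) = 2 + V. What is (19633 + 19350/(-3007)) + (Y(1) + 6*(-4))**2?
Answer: 60343168/3007 ≈ 20068.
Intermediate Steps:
(19633 + 19350/(-3007)) + (Y(1) + 6*(-4))**2 = (19633 + 19350/(-3007)) + ((2 + 1) + 6*(-4))**2 = (19633 + 19350*(-1/3007)) + (3 - 24)**2 = (19633 - 19350/3007) + (-21)**2 = 59017081/3007 + 441 = 60343168/3007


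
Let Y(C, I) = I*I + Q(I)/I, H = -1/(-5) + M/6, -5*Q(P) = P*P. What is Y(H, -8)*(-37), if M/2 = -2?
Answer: -12136/5 ≈ -2427.2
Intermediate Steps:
M = -4 (M = 2*(-2) = -4)
Q(P) = -P²/5 (Q(P) = -P*P/5 = -P²/5)
H = -7/15 (H = -1/(-5) - 4/6 = -1*(-⅕) - 4*⅙ = ⅕ - ⅔ = -7/15 ≈ -0.46667)
Y(C, I) = I² - I/5 (Y(C, I) = I*I + (-I²/5)/I = I² - I/5)
Y(H, -8)*(-37) = -8*(-⅕ - 8)*(-37) = -8*(-41/5)*(-37) = (328/5)*(-37) = -12136/5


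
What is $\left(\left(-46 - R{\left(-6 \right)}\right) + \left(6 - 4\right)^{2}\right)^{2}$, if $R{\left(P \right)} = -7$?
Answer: $1225$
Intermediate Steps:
$\left(\left(-46 - R{\left(-6 \right)}\right) + \left(6 - 4\right)^{2}\right)^{2} = \left(\left(-46 - -7\right) + \left(6 - 4\right)^{2}\right)^{2} = \left(\left(-46 + 7\right) + 2^{2}\right)^{2} = \left(-39 + 4\right)^{2} = \left(-35\right)^{2} = 1225$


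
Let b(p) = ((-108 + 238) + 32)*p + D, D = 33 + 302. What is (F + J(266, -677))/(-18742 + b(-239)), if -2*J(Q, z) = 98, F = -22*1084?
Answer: 23897/57125 ≈ 0.41833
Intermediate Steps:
F = -23848
D = 335
J(Q, z) = -49 (J(Q, z) = -½*98 = -49)
b(p) = 335 + 162*p (b(p) = ((-108 + 238) + 32)*p + 335 = (130 + 32)*p + 335 = 162*p + 335 = 335 + 162*p)
(F + J(266, -677))/(-18742 + b(-239)) = (-23848 - 49)/(-18742 + (335 + 162*(-239))) = -23897/(-18742 + (335 - 38718)) = -23897/(-18742 - 38383) = -23897/(-57125) = -23897*(-1/57125) = 23897/57125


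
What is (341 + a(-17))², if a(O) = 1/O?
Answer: 33593616/289 ≈ 1.1624e+5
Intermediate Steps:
(341 + a(-17))² = (341 + 1/(-17))² = (341 - 1/17)² = (5796/17)² = 33593616/289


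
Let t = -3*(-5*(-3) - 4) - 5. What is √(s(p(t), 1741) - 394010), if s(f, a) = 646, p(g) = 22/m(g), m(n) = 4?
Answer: 2*I*√98341 ≈ 627.19*I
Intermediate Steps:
t = -38 (t = -3*(15 - 4) - 5 = -3*11 - 5 = -33 - 5 = -38)
p(g) = 11/2 (p(g) = 22/4 = 22*(¼) = 11/2)
√(s(p(t), 1741) - 394010) = √(646 - 394010) = √(-393364) = 2*I*√98341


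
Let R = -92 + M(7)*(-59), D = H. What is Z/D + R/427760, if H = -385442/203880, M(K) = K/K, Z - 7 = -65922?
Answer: 2874279863675129/82438334960 ≈ 34866.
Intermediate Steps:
Z = -65915 (Z = 7 - 65922 = -65915)
M(K) = 1
H = -192721/101940 (H = -385442*1/203880 = -192721/101940 ≈ -1.8905)
D = -192721/101940 ≈ -1.8905
R = -151 (R = -92 + 1*(-59) = -92 - 59 = -151)
Z/D + R/427760 = -65915/(-192721/101940) - 151/427760 = -65915*(-101940/192721) - 151*1/427760 = 6719375100/192721 - 151/427760 = 2874279863675129/82438334960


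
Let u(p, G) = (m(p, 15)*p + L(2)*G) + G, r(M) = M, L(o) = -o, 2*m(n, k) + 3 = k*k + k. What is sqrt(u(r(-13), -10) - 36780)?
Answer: I*sqrt(153242)/2 ≈ 195.73*I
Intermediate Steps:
m(n, k) = -3/2 + k/2 + k**2/2 (m(n, k) = -3/2 + (k*k + k)/2 = -3/2 + (k**2 + k)/2 = -3/2 + (k + k**2)/2 = -3/2 + (k/2 + k**2/2) = -3/2 + k/2 + k**2/2)
u(p, G) = -G + 237*p/2 (u(p, G) = ((-3/2 + (1/2)*15 + (1/2)*15**2)*p + (-1*2)*G) + G = ((-3/2 + 15/2 + (1/2)*225)*p - 2*G) + G = ((-3/2 + 15/2 + 225/2)*p - 2*G) + G = (237*p/2 - 2*G) + G = (-2*G + 237*p/2) + G = -G + 237*p/2)
sqrt(u(r(-13), -10) - 36780) = sqrt((-1*(-10) + (237/2)*(-13)) - 36780) = sqrt((10 - 3081/2) - 36780) = sqrt(-3061/2 - 36780) = sqrt(-76621/2) = I*sqrt(153242)/2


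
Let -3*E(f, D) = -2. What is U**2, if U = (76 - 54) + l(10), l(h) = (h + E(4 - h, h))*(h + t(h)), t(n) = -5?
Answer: 51076/9 ≈ 5675.1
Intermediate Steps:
E(f, D) = 2/3 (E(f, D) = -1/3*(-2) = 2/3)
l(h) = (-5 + h)*(2/3 + h) (l(h) = (h + 2/3)*(h - 5) = (2/3 + h)*(-5 + h) = (-5 + h)*(2/3 + h))
U = 226/3 (U = (76 - 54) + (-10/3 + 10**2 - 13/3*10) = 22 + (-10/3 + 100 - 130/3) = 22 + 160/3 = 226/3 ≈ 75.333)
U**2 = (226/3)**2 = 51076/9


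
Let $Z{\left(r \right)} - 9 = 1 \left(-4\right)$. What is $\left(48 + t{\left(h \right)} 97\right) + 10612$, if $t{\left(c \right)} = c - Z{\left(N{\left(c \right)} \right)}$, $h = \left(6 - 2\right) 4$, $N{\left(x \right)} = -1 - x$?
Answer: $11727$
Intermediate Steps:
$Z{\left(r \right)} = 5$ ($Z{\left(r \right)} = 9 + 1 \left(-4\right) = 9 - 4 = 5$)
$h = 16$ ($h = 4 \cdot 4 = 16$)
$t{\left(c \right)} = -5 + c$ ($t{\left(c \right)} = c - 5 = -5 + c$)
$\left(48 + t{\left(h \right)} 97\right) + 10612 = \left(48 + \left(-5 + 16\right) 97\right) + 10612 = \left(48 + 11 \cdot 97\right) + 10612 = \left(48 + 1067\right) + 10612 = 1115 + 10612 = 11727$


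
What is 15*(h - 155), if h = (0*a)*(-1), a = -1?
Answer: -2325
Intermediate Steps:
h = 0 (h = (0*(-1))*(-1) = 0*(-1) = 0)
15*(h - 155) = 15*(0 - 155) = 15*(-155) = -2325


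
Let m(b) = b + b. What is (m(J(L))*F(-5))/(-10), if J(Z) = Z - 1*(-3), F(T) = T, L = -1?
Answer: 2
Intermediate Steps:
J(Z) = 3 + Z (J(Z) = Z + 3 = 3 + Z)
m(b) = 2*b
(m(J(L))*F(-5))/(-10) = ((2*(3 - 1))*(-5))/(-10) = ((2*2)*(-5))*(-1/10) = (4*(-5))*(-1/10) = -20*(-1/10) = 2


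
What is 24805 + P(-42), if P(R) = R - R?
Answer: 24805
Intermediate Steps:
P(R) = 0
24805 + P(-42) = 24805 + 0 = 24805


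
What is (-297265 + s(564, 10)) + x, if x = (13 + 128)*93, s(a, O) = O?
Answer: -284142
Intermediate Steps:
x = 13113 (x = 141*93 = 13113)
(-297265 + s(564, 10)) + x = (-297265 + 10) + 13113 = -297255 + 13113 = -284142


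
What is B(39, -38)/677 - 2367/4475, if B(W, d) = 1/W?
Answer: -62491426/118153425 ≈ -0.52890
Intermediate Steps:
B(39, -38)/677 - 2367/4475 = 1/(39*677) - 2367/4475 = (1/39)*(1/677) - 2367*1/4475 = 1/26403 - 2367/4475 = -62491426/118153425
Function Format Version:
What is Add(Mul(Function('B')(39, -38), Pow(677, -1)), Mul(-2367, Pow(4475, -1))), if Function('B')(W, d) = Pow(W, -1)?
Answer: Rational(-62491426, 118153425) ≈ -0.52890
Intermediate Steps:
Add(Mul(Function('B')(39, -38), Pow(677, -1)), Mul(-2367, Pow(4475, -1))) = Add(Mul(Pow(39, -1), Pow(677, -1)), Mul(-2367, Pow(4475, -1))) = Add(Mul(Rational(1, 39), Rational(1, 677)), Mul(-2367, Rational(1, 4475))) = Add(Rational(1, 26403), Rational(-2367, 4475)) = Rational(-62491426, 118153425)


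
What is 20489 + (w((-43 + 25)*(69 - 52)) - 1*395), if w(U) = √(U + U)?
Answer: 20094 + 6*I*√17 ≈ 20094.0 + 24.739*I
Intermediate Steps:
w(U) = √2*√U (w(U) = √(2*U) = √2*√U)
20489 + (w((-43 + 25)*(69 - 52)) - 1*395) = 20489 + (√2*√((-43 + 25)*(69 - 52)) - 1*395) = 20489 + (√2*√(-18*17) - 395) = 20489 + (√2*√(-306) - 395) = 20489 + (√2*(3*I*√34) - 395) = 20489 + (6*I*√17 - 395) = 20489 + (-395 + 6*I*√17) = 20094 + 6*I*√17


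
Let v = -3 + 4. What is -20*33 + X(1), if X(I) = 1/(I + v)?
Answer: -1319/2 ≈ -659.50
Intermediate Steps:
v = 1
X(I) = 1/(1 + I) (X(I) = 1/(I + 1) = 1/(1 + I))
-20*33 + X(1) = -20*33 + 1/(1 + 1) = -660 + 1/2 = -660 + ½ = -1319/2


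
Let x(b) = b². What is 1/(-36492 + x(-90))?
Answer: -1/28392 ≈ -3.5221e-5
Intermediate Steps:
1/(-36492 + x(-90)) = 1/(-36492 + (-90)²) = 1/(-36492 + 8100) = 1/(-28392) = -1/28392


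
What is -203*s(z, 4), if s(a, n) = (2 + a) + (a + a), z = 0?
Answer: -406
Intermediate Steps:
s(a, n) = 2 + 3*a (s(a, n) = (2 + a) + 2*a = 2 + 3*a)
-203*s(z, 4) = -203*(2 + 3*0) = -203*(2 + 0) = -203*2 = -406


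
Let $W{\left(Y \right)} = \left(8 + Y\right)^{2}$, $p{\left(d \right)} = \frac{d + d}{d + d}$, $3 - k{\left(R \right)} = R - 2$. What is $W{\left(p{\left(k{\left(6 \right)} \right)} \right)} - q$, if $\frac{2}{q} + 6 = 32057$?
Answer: $\frac{2596129}{32051} \approx 81.0$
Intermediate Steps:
$k{\left(R \right)} = 5 - R$ ($k{\left(R \right)} = 3 - \left(R - 2\right) = 3 - \left(-2 + R\right) = 5 - R$)
$p{\left(d \right)} = 1$ ($p{\left(d \right)} = \frac{2 d}{2 d} = 2 d \frac{1}{2 d} = 1$)
$q = \frac{2}{32051}$ ($q = \frac{2}{-6 + 32057} = \frac{2}{32051} \approx 6.2401 \cdot 10^{-5}$)
$W{\left(p{\left(k{\left(6 \right)} \right)} \right)} - q = \left(8 + 1\right)^{2} - \frac{2}{32051} = 9^{2} - \frac{2}{32051} = 81 - \frac{2}{32051} = \frac{2596129}{32051}$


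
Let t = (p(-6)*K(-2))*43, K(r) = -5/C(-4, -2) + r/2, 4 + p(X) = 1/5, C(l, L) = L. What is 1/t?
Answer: -10/2451 ≈ -0.0040800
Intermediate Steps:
p(X) = -19/5 (p(X) = -4 + 1/5 = -19/5)
K(r) = 5/2 + r/2 (K(r) = -5/(-2) + r/2 = -5*(-1/2) + r*(1/2) = 5/2 + r/2)
t = -2451/10 (t = -19*(5/2 + (1/2)*(-2))/5*43 = -19*(5/2 - 1)/5*43 = -19/5*3/2*43 = -57/10*43 = -2451/10 ≈ -245.10)
1/t = 1/(-2451/10) = -10/2451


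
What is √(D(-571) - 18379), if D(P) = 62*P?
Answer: I*√53781 ≈ 231.91*I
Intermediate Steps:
√(D(-571) - 18379) = √(62*(-571) - 18379) = √(-35402 - 18379) = √(-53781) = I*√53781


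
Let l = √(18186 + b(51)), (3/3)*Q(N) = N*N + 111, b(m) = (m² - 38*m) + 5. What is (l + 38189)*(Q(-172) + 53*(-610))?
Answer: -100628015 - 2635*√18854 ≈ -1.0099e+8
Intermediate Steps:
b(m) = 5 + m² - 38*m
Q(N) = 111 + N² (Q(N) = N*N + 111 = N² + 111 = 111 + N²)
l = √18854 (l = √(18186 + (5 + 51² - 38*51)) = √(18186 + (5 + 2601 - 1938)) = √(18186 + 668) = √18854 ≈ 137.31)
(l + 38189)*(Q(-172) + 53*(-610)) = (√18854 + 38189)*((111 + (-172)²) + 53*(-610)) = (38189 + √18854)*((111 + 29584) - 32330) = (38189 + √18854)*(29695 - 32330) = (38189 + √18854)*(-2635) = -100628015 - 2635*√18854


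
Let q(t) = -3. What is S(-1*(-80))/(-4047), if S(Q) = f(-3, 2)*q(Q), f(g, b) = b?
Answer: 2/1349 ≈ 0.0014826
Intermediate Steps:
S(Q) = -6 (S(Q) = 2*(-3) = -6)
S(-1*(-80))/(-4047) = -6/(-4047) = -6*(-1/4047) = 2/1349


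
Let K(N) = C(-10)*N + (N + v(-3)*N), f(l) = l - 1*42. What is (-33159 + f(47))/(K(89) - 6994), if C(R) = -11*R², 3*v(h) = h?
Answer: 16577/52447 ≈ 0.31607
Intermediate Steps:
f(l) = -42 + l (f(l) = l - 42 = -42 + l)
v(h) = h/3
K(N) = -1100*N (K(N) = (-11*(-10)²)*N + (N + ((⅓)*(-3))*N) = (-11*100)*N + (N - N) = -1100*N + 0 = -1100*N)
(-33159 + f(47))/(K(89) - 6994) = (-33159 + (-42 + 47))/(-1100*89 - 6994) = (-33159 + 5)/(-97900 - 6994) = -33154/(-104894) = -33154*(-1/104894) = 16577/52447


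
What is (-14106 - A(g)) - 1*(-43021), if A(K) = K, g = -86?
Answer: 29001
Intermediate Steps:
(-14106 - A(g)) - 1*(-43021) = (-14106 - 1*(-86)) - 1*(-43021) = (-14106 + 86) + 43021 = -14020 + 43021 = 29001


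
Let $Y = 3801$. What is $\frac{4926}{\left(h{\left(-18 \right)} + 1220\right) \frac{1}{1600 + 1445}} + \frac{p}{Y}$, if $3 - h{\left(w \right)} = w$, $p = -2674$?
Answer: $\frac{8144346748}{673863} \approx 12086.0$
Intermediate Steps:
$h{\left(w \right)} = 3 - w$
$\frac{4926}{\left(h{\left(-18 \right)} + 1220\right) \frac{1}{1600 + 1445}} + \frac{p}{Y} = \frac{4926}{\left(\left(3 - -18\right) + 1220\right) \frac{1}{1600 + 1445}} - \frac{2674}{3801} = \frac{4926}{\left(\left(3 + 18\right) + 1220\right) \frac{1}{3045}} - \frac{382}{543} = \frac{4926}{\left(21 + 1220\right) \frac{1}{3045}} - \frac{382}{543} = \frac{4926}{1241 \cdot \frac{1}{3045}} - \frac{382}{543} = \frac{4926}{\frac{1241}{3045}} - \frac{382}{543} = 4926 \cdot \frac{3045}{1241} - \frac{382}{543} = \frac{14999670}{1241} - \frac{382}{543} = \frac{8144346748}{673863}$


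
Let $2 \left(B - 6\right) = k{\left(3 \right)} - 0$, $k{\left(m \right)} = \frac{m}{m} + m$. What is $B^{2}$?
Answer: $64$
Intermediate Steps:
$k{\left(m \right)} = 1 + m$
$B = 8$ ($B = 6 + \frac{\left(1 + 3\right) - 0}{2} = 6 + \frac{4 + 0}{2} = 6 + \frac{1}{2} \cdot 4 = 6 + 2 = 8$)
$B^{2} = 8^{2} = 64$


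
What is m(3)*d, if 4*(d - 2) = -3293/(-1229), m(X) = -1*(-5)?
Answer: 65625/4916 ≈ 13.349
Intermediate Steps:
m(X) = 5
d = 13125/4916 (d = 2 + (-3293/(-1229))/4 = 2 + (-3293*(-1/1229))/4 = 2 + (1/4)*(3293/1229) = 2 + 3293/4916 = 13125/4916 ≈ 2.6699)
m(3)*d = 5*(13125/4916) = 65625/4916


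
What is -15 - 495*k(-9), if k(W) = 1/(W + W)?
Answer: 25/2 ≈ 12.500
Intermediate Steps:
k(W) = 1/(2*W)
-15 - 495*k(-9) = -15 - 495/(2*(-9)) = -15 - 495*(-1)/(2*9) = -15 - 495*(-1/18) = -15 + 55/2 = 25/2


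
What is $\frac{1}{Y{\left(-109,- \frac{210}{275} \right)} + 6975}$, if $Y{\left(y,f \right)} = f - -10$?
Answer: $\frac{55}{384133} \approx 0.00014318$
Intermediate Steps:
$Y{\left(y,f \right)} = 10 + f$ ($Y{\left(y,f \right)} = f + 10 = 10 + f$)
$\frac{1}{Y{\left(-109,- \frac{210}{275} \right)} + 6975} = \frac{1}{\left(10 - \frac{210}{275}\right) + 6975} = \frac{1}{\left(10 - \frac{42}{55}\right) + 6975} = \frac{1}{\frac{508}{55} + 6975} = \frac{1}{\frac{384133}{55}} = \frac{55}{384133}$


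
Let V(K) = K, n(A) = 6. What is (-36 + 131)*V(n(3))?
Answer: 570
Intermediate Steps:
(-36 + 131)*V(n(3)) = (-36 + 131)*6 = 95*6 = 570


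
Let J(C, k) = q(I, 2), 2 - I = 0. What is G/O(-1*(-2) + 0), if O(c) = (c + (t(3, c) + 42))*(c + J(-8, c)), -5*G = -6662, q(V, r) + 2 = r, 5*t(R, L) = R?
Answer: 3331/223 ≈ 14.937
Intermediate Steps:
I = 2 (I = 2 - 1*0 = 2 + 0 = 2)
t(R, L) = R/5
q(V, r) = -2 + r
G = 6662/5 (G = -⅕*(-6662) = 6662/5 ≈ 1332.4)
J(C, k) = 0 (J(C, k) = -2 + 2 = 0)
O(c) = c*(213/5 + c) (O(c) = (c + ((⅕)*3 + 42))*(c + 0) = (c + (⅗ + 42))*c = (c + 213/5)*c = (213/5 + c)*c = c*(213/5 + c))
G/O(-1*(-2) + 0) = 6662/(5*(((-1*(-2) + 0)*(213 + 5*(-1*(-2) + 0))/5))) = 6662/(5*(((2 + 0)*(213 + 5*(2 + 0))/5))) = 6662/(5*(((⅕)*2*(213 + 5*2)))) = 6662/(5*(((⅕)*2*(213 + 10)))) = 6662/(5*(((⅕)*2*223))) = 6662/(5*(446/5)) = (6662/5)*(5/446) = 3331/223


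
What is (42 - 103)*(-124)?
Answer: 7564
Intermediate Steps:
(42 - 103)*(-124) = -61*(-124) = 7564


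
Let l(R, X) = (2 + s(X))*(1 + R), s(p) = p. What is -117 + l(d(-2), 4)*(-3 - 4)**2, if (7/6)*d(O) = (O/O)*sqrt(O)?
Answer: 177 + 252*I*sqrt(2) ≈ 177.0 + 356.38*I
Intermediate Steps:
d(O) = 6*sqrt(O)/7 (d(O) = 6*((O/O)*sqrt(O))/7 = 6*(1*sqrt(O))/7 = 6*sqrt(O)/7)
l(R, X) = (1 + R)*(2 + X) (l(R, X) = (2 + X)*(1 + R) = (1 + R)*(2 + X))
-117 + l(d(-2), 4)*(-3 - 4)**2 = -117 + (2 + 4 + 2*(6*sqrt(-2)/7) + (6*sqrt(-2)/7)*4)*(-3 - 4)**2 = -117 + (2 + 4 + 2*(6*(I*sqrt(2))/7) + (6*(I*sqrt(2))/7)*4)*(-7)**2 = -117 + (2 + 4 + 2*(6*I*sqrt(2)/7) + (6*I*sqrt(2)/7)*4)*49 = -117 + (2 + 4 + 12*I*sqrt(2)/7 + 24*I*sqrt(2)/7)*49 = -117 + (6 + 36*I*sqrt(2)/7)*49 = -117 + (294 + 252*I*sqrt(2)) = 177 + 252*I*sqrt(2)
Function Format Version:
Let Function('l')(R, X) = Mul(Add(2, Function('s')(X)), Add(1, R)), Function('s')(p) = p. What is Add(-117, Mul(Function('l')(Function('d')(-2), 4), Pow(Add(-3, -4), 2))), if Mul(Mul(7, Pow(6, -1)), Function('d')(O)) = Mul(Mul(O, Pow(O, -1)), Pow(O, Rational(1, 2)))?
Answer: Add(177, Mul(252, I, Pow(2, Rational(1, 2)))) ≈ Add(177.00, Mul(356.38, I))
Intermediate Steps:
Function('d')(O) = Mul(Rational(6, 7), Pow(O, Rational(1, 2))) (Function('d')(O) = Mul(Rational(6, 7), Mul(Mul(O, Pow(O, -1)), Pow(O, Rational(1, 2)))) = Mul(Rational(6, 7), Mul(1, Pow(O, Rational(1, 2)))) = Mul(Rational(6, 7), Pow(O, Rational(1, 2))))
Function('l')(R, X) = Mul(Add(1, R), Add(2, X)) (Function('l')(R, X) = Mul(Add(2, X), Add(1, R)) = Mul(Add(1, R), Add(2, X)))
Add(-117, Mul(Function('l')(Function('d')(-2), 4), Pow(Add(-3, -4), 2))) = Add(-117, Mul(Add(2, 4, Mul(2, Mul(Rational(6, 7), Pow(-2, Rational(1, 2)))), Mul(Mul(Rational(6, 7), Pow(-2, Rational(1, 2))), 4)), Pow(Add(-3, -4), 2))) = Add(-117, Mul(Add(2, 4, Mul(2, Mul(Rational(6, 7), Mul(I, Pow(2, Rational(1, 2))))), Mul(Mul(Rational(6, 7), Mul(I, Pow(2, Rational(1, 2)))), 4)), Pow(-7, 2))) = Add(-117, Mul(Add(2, 4, Mul(2, Mul(Rational(6, 7), I, Pow(2, Rational(1, 2)))), Mul(Mul(Rational(6, 7), I, Pow(2, Rational(1, 2))), 4)), 49)) = Add(-117, Mul(Add(2, 4, Mul(Rational(12, 7), I, Pow(2, Rational(1, 2))), Mul(Rational(24, 7), I, Pow(2, Rational(1, 2)))), 49)) = Add(-117, Mul(Add(6, Mul(Rational(36, 7), I, Pow(2, Rational(1, 2)))), 49)) = Add(-117, Add(294, Mul(252, I, Pow(2, Rational(1, 2))))) = Add(177, Mul(252, I, Pow(2, Rational(1, 2))))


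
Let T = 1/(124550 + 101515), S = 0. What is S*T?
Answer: 0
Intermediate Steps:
T = 1/226065 ≈ 4.4235e-6
S*T = 0*(1/226065) = 0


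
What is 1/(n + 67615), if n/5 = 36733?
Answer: 1/251280 ≈ 3.9796e-6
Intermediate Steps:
n = 183665 (n = 5*36733 = 183665)
1/(n + 67615) = 1/(183665 + 67615) = 1/251280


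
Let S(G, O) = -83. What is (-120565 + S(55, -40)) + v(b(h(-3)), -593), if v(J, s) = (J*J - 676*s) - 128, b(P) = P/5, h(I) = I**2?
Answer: 7002381/25 ≈ 2.8010e+5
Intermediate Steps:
b(P) = P/5 (b(P) = P*(1/5) = P/5)
v(J, s) = -128 + J**2 - 676*s (v(J, s) = (J**2 - 676*s) - 128 = -128 + J**2 - 676*s)
(-120565 + S(55, -40)) + v(b(h(-3)), -593) = (-120565 - 83) + (-128 + ((1/5)*(-3)**2)**2 - 676*(-593)) = -120648 + (-128 + ((1/5)*9)**2 + 400868) = -120648 + (-128 + (9/5)**2 + 400868) = -120648 + (-128 + 81/25 + 400868) = -120648 + 10018581/25 = 7002381/25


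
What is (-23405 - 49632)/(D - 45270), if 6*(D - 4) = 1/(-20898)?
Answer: 9157963356/5675813209 ≈ 1.6135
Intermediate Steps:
D = 501551/125388 (D = 4 + (⅙)/(-20898) = 4 + (⅙)*(-1/20898) = 4 - 1/125388 = 501551/125388 ≈ 4.0000)
(-23405 - 49632)/(D - 45270) = (-23405 - 49632)/(501551/125388 - 45270) = -73037/(-5675813209/125388) = -73037*(-125388/5675813209) = 9157963356/5675813209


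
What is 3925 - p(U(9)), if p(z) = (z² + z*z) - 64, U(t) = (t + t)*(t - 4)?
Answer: -12211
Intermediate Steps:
U(t) = 2*t*(-4 + t) (U(t) = (2*t)*(-4 + t) = 2*t*(-4 + t))
p(z) = -64 + 2*z² (p(z) = (z² + z²) - 64 = 2*z² - 64 = -64 + 2*z²)
3925 - p(U(9)) = 3925 - (-64 + 2*(2*9*(-4 + 9))²) = 3925 - (-64 + 2*(2*9*5)²) = 3925 - (-64 + 2*90²) = 3925 - (-64 + 2*8100) = 3925 - (-64 + 16200) = 3925 - 1*16136 = 3925 - 16136 = -12211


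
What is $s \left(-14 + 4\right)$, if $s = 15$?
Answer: $-150$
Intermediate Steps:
$s \left(-14 + 4\right) = 15 \left(-14 + 4\right) = 15 \left(-10\right) = -150$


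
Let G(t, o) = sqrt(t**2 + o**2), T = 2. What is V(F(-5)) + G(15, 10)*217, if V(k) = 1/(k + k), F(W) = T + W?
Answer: -1/6 + 1085*sqrt(13) ≈ 3911.9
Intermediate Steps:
F(W) = 2 + W
G(t, o) = sqrt(o**2 + t**2)
V(k) = 1/(2*k)
V(F(-5)) + G(15, 10)*217 = 1/(2*(2 - 5)) + sqrt(10**2 + 15**2)*217 = (1/2)/(-3) + sqrt(100 + 225)*217 = (1/2)*(-1/3) + sqrt(325)*217 = -1/6 + (5*sqrt(13))*217 = -1/6 + 1085*sqrt(13)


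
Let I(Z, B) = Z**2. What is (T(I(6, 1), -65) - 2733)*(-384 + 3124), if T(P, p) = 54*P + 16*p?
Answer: -5011460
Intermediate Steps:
T(P, p) = 16*p + 54*P
(T(I(6, 1), -65) - 2733)*(-384 + 3124) = ((16*(-65) + 54*6**2) - 2733)*(-384 + 3124) = ((-1040 + 54*36) - 2733)*2740 = ((-1040 + 1944) - 2733)*2740 = (904 - 2733)*2740 = -1829*2740 = -5011460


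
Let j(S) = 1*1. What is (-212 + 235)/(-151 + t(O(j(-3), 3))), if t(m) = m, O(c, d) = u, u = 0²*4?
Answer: -23/151 ≈ -0.15232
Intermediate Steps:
j(S) = 1
u = 0 (u = 0*4 = 0)
O(c, d) = 0
(-212 + 235)/(-151 + t(O(j(-3), 3))) = (-212 + 235)/(-151 + 0) = 23/(-151) = 23*(-1/151) = -23/151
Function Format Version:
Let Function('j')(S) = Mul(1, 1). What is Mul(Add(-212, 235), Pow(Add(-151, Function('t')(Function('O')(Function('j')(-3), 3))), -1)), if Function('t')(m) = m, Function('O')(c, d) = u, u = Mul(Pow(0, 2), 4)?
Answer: Rational(-23, 151) ≈ -0.15232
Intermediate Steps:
Function('j')(S) = 1
u = 0 (u = Mul(0, 4) = 0)
Function('O')(c, d) = 0
Mul(Add(-212, 235), Pow(Add(-151, Function('t')(Function('O')(Function('j')(-3), 3))), -1)) = Mul(Add(-212, 235), Pow(Add(-151, 0), -1)) = Mul(23, Pow(-151, -1)) = Mul(23, Rational(-1, 151)) = Rational(-23, 151)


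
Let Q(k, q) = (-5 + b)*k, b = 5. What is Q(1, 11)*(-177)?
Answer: 0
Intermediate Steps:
Q(k, q) = 0 (Q(k, q) = (-5 + 5)*k = 0*k = 0)
Q(1, 11)*(-177) = 0*(-177) = 0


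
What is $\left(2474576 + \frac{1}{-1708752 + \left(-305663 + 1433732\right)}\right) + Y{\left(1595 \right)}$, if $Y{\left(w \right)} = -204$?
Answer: $\frac{1436825756075}{580683} \approx 2.4744 \cdot 10^{6}$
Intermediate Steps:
$\left(2474576 + \frac{1}{-1708752 + \left(-305663 + 1433732\right)}\right) + Y{\left(1595 \right)} = \left(2474576 + \frac{1}{-1708752 + \left(-305663 + 1433732\right)}\right) - 204 = \left(2474576 + \frac{1}{-1708752 + 1128069}\right) - 204 = \left(2474576 + \frac{1}{-580683}\right) - 204 = \left(2474576 - \frac{1}{580683}\right) - 204 = \frac{1436944215407}{580683} - 204 = \frac{1436825756075}{580683}$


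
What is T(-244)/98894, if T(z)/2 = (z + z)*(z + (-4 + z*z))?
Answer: -28932544/49447 ≈ -585.12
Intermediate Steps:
T(z) = 4*z*(-4 + z + z²) (T(z) = 2*((z + z)*(z + (-4 + z*z))) = 2*((2*z)*(z + (-4 + z²))) = 2*((2*z)*(-4 + z + z²)) = 2*(2*z*(-4 + z + z²)) = 4*z*(-4 + z + z²))
T(-244)/98894 = (4*(-244)*(-4 - 244 + (-244)²))/98894 = (4*(-244)*(-4 - 244 + 59536))*(1/98894) = (4*(-244)*59288)*(1/98894) = -57865088*1/98894 = -28932544/49447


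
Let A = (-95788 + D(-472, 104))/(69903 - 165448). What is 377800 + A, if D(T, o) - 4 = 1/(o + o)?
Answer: 7508175331071/19873360 ≈ 3.7780e+5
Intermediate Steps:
D(T, o) = 4 + 1/(2*o) (D(T, o) = 4 + 1/(o + o) = 4 + 1/(2*o))
A = 19923071/19873360 (A = (-95788 + (4 + (½)/104))/(69903 - 165448) = (-95788 + (4 + (½)*(1/104)))/(-95545) = (-95788 + (4 + 1/208))*(-1/95545) = (-95788 + 833/208)*(-1/95545) = -19923071/208*(-1/95545) = 19923071/19873360 ≈ 1.0025)
377800 + A = 377800 + 19923071/19873360 = 7508175331071/19873360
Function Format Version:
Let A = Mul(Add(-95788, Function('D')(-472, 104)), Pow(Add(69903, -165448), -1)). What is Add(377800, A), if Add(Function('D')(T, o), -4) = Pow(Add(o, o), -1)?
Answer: Rational(7508175331071, 19873360) ≈ 3.7780e+5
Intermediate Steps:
Function('D')(T, o) = Add(4, Mul(Rational(1, 2), Pow(o, -1))) (Function('D')(T, o) = Add(4, Pow(Add(o, o), -1)) = Add(4, Pow(Mul(2, o), -1)) = Add(4, Mul(Rational(1, 2), Pow(o, -1))))
A = Rational(19923071, 19873360) (A = Mul(Add(-95788, Add(4, Mul(Rational(1, 2), Pow(104, -1)))), Pow(Add(69903, -165448), -1)) = Mul(Add(-95788, Add(4, Mul(Rational(1, 2), Rational(1, 104)))), Pow(-95545, -1)) = Mul(Add(-95788, Add(4, Rational(1, 208))), Rational(-1, 95545)) = Mul(Add(-95788, Rational(833, 208)), Rational(-1, 95545)) = Mul(Rational(-19923071, 208), Rational(-1, 95545)) = Rational(19923071, 19873360) ≈ 1.0025)
Add(377800, A) = Add(377800, Rational(19923071, 19873360)) = Rational(7508175331071, 19873360)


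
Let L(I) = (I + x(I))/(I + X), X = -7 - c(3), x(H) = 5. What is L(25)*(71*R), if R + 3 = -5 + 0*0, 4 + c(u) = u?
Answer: -17040/19 ≈ -896.84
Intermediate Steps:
c(u) = -4 + u
R = -8 (R = -3 + (-5 + 0*0) = -3 + (-5 + 0) = -3 - 5 = -8)
X = -6 (X = -7 - (-4 + 3) = -7 - 1*(-1) = -7 + 1 = -6)
L(I) = (5 + I)/(-6 + I) (L(I) = (I + 5)/(I - 6) = (5 + I)/(-6 + I))
L(25)*(71*R) = ((5 + 25)/(-6 + 25))*(71*(-8)) = (30/19)*(-568) = -17040/19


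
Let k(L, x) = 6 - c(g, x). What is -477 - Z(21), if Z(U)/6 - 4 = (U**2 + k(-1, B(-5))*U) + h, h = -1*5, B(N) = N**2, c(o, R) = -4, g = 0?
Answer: -4377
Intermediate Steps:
k(L, x) = 10 (k(L, x) = 6 - 1*(-4) = 6 + 4 = 10)
h = -5
Z(U) = -6 + 6*U**2 + 60*U (Z(U) = 24 + 6*((U**2 + 10*U) - 5) = 24 + 6*(-5 + U**2 + 10*U) = 24 + (-30 + 6*U**2 + 60*U) = -6 + 6*U**2 + 60*U)
-477 - Z(21) = -477 - (-6 + 6*21**2 + 60*21) = -477 - (-6 + 6*441 + 1260) = -477 - (-6 + 2646 + 1260) = -477 - 1*3900 = -477 - 3900 = -4377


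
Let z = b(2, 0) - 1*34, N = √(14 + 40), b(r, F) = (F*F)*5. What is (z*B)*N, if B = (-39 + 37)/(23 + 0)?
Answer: 204*√6/23 ≈ 21.726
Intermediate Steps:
b(r, F) = 5*F² (b(r, F) = F²*5 = 5*F²)
N = 3*√6 (N = √54 = 3*√6 ≈ 7.3485)
B = -2/23 ≈ -0.086957
z = -34 (z = 5*0² - 1*34 = 5*0 - 34 = 0 - 34 = -34)
(z*B)*N = (-34*(-2/23))*(3*√6) = 68*(3*√6)/23 = 204*√6/23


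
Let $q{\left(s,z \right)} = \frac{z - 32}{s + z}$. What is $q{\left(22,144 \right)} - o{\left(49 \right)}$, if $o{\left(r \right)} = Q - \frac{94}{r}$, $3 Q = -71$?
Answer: $\frac{320395}{12201} \approx 26.26$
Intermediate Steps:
$Q = - \frac{71}{3}$ ($Q = \frac{1}{3} \left(-71\right) = - \frac{71}{3} \approx -23.667$)
$o{\left(r \right)} = - \frac{71}{3} - \frac{94}{r}$
$q{\left(s,z \right)} = \frac{-32 + z}{s + z}$
$q{\left(22,144 \right)} - o{\left(49 \right)} = \frac{-32 + 144}{22 + 144} - \left(- \frac{71}{3} - \frac{94}{49}\right) = \frac{1}{166} \cdot 112 - \left(- \frac{71}{3} - \frac{94}{49}\right) = \frac{56}{83} - - \frac{3761}{147} = \frac{56}{83} + \frac{3761}{147} = \frac{320395}{12201}$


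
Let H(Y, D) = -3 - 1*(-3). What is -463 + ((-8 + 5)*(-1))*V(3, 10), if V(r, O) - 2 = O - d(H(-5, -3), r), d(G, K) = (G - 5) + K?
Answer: -421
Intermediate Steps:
H(Y, D) = 0 (H(Y, D) = -3 + 3 = 0)
d(G, K) = -5 + G + K (d(G, K) = (-5 + G) + K = -5 + G + K)
V(r, O) = 7 + O - r (V(r, O) = 2 + (O - (-5 + 0 + r)) = 2 + (O - (-5 + r)) = 2 + (O + (5 - r)) = 2 + (5 + O - r) = 7 + O - r)
-463 + ((-8 + 5)*(-1))*V(3, 10) = -463 + ((-8 + 5)*(-1))*(7 + 10 - 1*3) = -463 + (-3*(-1))*(7 + 10 - 3) = -463 + 3*14 = -463 + 42 = -421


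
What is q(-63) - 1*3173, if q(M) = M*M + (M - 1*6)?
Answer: 727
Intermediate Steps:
q(M) = -6 + M + M² (q(M) = M² + (M - 6) = M² + (-6 + M) = -6 + M + M²)
q(-63) - 1*3173 = (-6 - 63 + (-63)²) - 1*3173 = (-6 - 63 + 3969) - 3173 = 3900 - 3173 = 727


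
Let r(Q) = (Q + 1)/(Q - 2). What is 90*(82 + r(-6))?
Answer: 29745/4 ≈ 7436.3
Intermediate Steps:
r(Q) = (1 + Q)/(-2 + Q)
90*(82 + r(-6)) = 90*(82 + (1 - 6)/(-2 - 6)) = 90*(82 - 5/(-8)) = 90*(82 - ⅛*(-5)) = 90*(82 + 5/8) = 90*(661/8) = 29745/4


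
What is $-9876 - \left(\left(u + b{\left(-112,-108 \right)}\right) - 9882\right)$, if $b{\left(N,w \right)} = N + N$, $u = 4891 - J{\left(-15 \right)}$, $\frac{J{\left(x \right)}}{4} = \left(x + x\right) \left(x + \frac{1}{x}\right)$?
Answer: $-2853$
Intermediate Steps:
$J{\left(x \right)} = 8 x \left(x + \frac{1}{x}\right)$ ($J{\left(x \right)} = 4 \left(x + x\right) \left(x + \frac{1}{x}\right) = 4 \cdot 2 x \left(x + \frac{1}{x}\right) = 8 x \left(x + \frac{1}{x}\right)$)
$u = 3083$ ($u = 4891 - \left(8 + 8 \left(-15\right)^{2}\right) = 4891 - \left(8 + 8 \cdot 225\right) = 4891 - \left(8 + 1800\right) = 4891 - 1808 = 3083$)
$b{\left(N,w \right)} = 2 N$
$-9876 - \left(\left(u + b{\left(-112,-108 \right)}\right) - 9882\right) = -9876 - \left(\left(3083 + 2 \left(-112\right)\right) - 9882\right) = -9876 - \left(\left(3083 - 224\right) - 9882\right) = -9876 - \left(2859 - 9882\right) = -9876 - -7023 = -9876 + 7023 = -2853$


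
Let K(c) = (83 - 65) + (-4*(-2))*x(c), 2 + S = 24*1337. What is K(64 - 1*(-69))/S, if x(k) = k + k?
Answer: 1073/16043 ≈ 0.066883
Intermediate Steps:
x(k) = 2*k
S = 32086 (S = -2 + 24*1337 = -2 + 32088 = 32086)
K(c) = 18 + 16*c (K(c) = (83 - 65) + (-4*(-2))*(2*c) = 18 + 8*(2*c) = 18 + 16*c)
K(64 - 1*(-69))/S = (18 + 16*(64 - 1*(-69)))/32086 = (18 + 16*(64 + 69))*(1/32086) = (18 + 16*133)*(1/32086) = (18 + 2128)*(1/32086) = 2146*(1/32086) = 1073/16043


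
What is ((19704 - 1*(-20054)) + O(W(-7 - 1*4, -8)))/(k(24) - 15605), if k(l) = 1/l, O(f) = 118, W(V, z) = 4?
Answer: -957024/374519 ≈ -2.5553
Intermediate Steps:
((19704 - 1*(-20054)) + O(W(-7 - 1*4, -8)))/(k(24) - 15605) = ((19704 - 1*(-20054)) + 118)/(1/24 - 15605) = ((19704 + 20054) + 118)/(1/24 - 15605) = (39758 + 118)/(-374519/24) = 39876*(-24/374519) = -957024/374519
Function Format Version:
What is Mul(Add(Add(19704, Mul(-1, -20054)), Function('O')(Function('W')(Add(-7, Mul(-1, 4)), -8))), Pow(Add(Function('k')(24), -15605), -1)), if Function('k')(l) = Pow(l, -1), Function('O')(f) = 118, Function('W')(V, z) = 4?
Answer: Rational(-957024, 374519) ≈ -2.5553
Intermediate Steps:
Mul(Add(Add(19704, Mul(-1, -20054)), Function('O')(Function('W')(Add(-7, Mul(-1, 4)), -8))), Pow(Add(Function('k')(24), -15605), -1)) = Mul(Add(Add(19704, Mul(-1, -20054)), 118), Pow(Add(Pow(24, -1), -15605), -1)) = Mul(Add(Add(19704, 20054), 118), Pow(Add(Rational(1, 24), -15605), -1)) = Mul(Add(39758, 118), Pow(Rational(-374519, 24), -1)) = Mul(39876, Rational(-24, 374519)) = Rational(-957024, 374519)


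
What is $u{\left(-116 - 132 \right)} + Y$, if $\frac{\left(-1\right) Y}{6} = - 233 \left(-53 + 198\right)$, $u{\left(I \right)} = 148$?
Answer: $202858$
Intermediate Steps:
$Y = 202710$ ($Y = - 6 \left(- 233 \left(-53 + 198\right)\right) = - 6 \left(\left(-233\right) 145\right) = \left(-6\right) \left(-33785\right) = 202710$)
$u{\left(-116 - 132 \right)} + Y = 148 + 202710 = 202858$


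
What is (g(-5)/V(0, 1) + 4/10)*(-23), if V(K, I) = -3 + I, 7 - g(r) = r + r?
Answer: 1863/10 ≈ 186.30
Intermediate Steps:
g(r) = 7 - 2*r (g(r) = 7 - (r + r) = 7 - 2*r)
(g(-5)/V(0, 1) + 4/10)*(-23) = ((7 - 2*(-5))/(-3 + 1) + 4/10)*(-23) = ((7 + 10)/(-2) + 4*(1/10))*(-23) = (17*(-1/2) + 2/5)*(-23) = (-17/2 + 2/5)*(-23) = -81/10*(-23) = 1863/10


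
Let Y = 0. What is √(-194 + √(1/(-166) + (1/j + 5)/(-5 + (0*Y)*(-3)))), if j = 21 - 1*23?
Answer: √(-33411650 + 830*I*√39010)/415 ≈ 0.034169 + 13.928*I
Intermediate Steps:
j = -2 (j = 21 - 23 = -2)
√(-194 + √(1/(-166) + (1/j + 5)/(-5 + (0*Y)*(-3)))) = √(-194 + √(1/(-166) + (1/(-2) + 5)/(-5 + (0*0)*(-3)))) = √(-194 + √(-1/166 + (-½ + 5)/(-5 + 0*(-3)))) = √(-194 + √(-1/166 + 9/(2*(-5 + 0)))) = √(-194 + √(-1/166 + (9/2)/(-5))) = √(-194 + √(-1/166 + (9/2)*(-⅕))) = √(-194 + √(-1/166 - 9/10)) = √(-194 + √(-376/415)) = √(-194 + 2*I*√39010/415)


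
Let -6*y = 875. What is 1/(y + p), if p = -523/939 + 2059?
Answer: 1878/3591881 ≈ 0.00052285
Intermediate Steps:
y = -875/6 (y = -⅙*875 = -875/6 ≈ -145.83)
p = 1932878/939 (p = -523*1/939 + 2059 = -523/939 + 2059 = 1932878/939 ≈ 2058.4)
1/(y + p) = 1/(-875/6 + 1932878/939) = 1/(3591881/1878) = 1878/3591881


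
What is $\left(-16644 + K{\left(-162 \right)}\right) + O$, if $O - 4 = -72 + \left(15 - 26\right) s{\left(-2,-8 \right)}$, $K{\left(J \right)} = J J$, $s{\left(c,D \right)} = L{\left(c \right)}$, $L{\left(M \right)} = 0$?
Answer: $9532$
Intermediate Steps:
$s{\left(c,D \right)} = 0$
$K{\left(J \right)} = J^{2}$
$O = -68$ ($O = 4 - \left(72 - \left(15 - 26\right) 0\right) = 4 - 72 = -68$)
$\left(-16644 + K{\left(-162 \right)}\right) + O = \left(-16644 + \left(-162\right)^{2}\right) - 68 = \left(-16644 + 26244\right) - 68 = 9600 - 68 = 9532$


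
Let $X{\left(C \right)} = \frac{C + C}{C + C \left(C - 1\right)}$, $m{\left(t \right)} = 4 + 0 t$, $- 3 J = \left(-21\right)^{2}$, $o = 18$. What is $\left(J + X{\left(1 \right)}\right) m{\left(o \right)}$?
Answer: $-580$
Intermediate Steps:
$J = -147$ ($J = - \frac{\left(-21\right)^{2}}{3} = \left(- \frac{1}{3}\right) 441 = -147$)
$m{\left(t \right)} = 4$ ($m{\left(t \right)} = 4 + 0 = 4$)
$X{\left(C \right)} = \frac{2 C}{C + C \left(-1 + C\right)}$
$\left(J + X{\left(1 \right)}\right) m{\left(o \right)} = \left(-147 + \frac{2}{1}\right) 4 = \left(-147 + 2 \cdot 1\right) 4 = \left(-147 + 2\right) 4 = \left(-145\right) 4 = -580$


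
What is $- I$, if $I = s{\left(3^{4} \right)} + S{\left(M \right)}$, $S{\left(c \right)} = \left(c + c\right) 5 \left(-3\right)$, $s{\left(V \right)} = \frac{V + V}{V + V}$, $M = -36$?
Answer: $-1081$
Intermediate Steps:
$s{\left(V \right)} = 1$ ($s{\left(V \right)} = \frac{2 V}{2 V} = 2 V \frac{1}{2 V} = 1$)
$S{\left(c \right)} = - 30 c$ ($S{\left(c \right)} = 2 c 5 \left(-3\right) = 10 c \left(-3\right) = - 30 c$)
$I = 1081$ ($I = 1 - -1080 = 1 + 1080 = 1081$)
$- I = \left(-1\right) 1081 = -1081$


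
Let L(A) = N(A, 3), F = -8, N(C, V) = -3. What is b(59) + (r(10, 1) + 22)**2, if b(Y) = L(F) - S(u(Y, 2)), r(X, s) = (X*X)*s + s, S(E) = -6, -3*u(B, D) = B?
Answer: 15132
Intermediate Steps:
u(B, D) = -B/3
r(X, s) = s + s*X**2 (r(X, s) = X**2*s + s = s*X**2 + s = s + s*X**2)
L(A) = -3
b(Y) = 3 (b(Y) = -3 - 1*(-6) = -3 + 6 = 3)
b(59) + (r(10, 1) + 22)**2 = 3 + (1*(1 + 10**2) + 22)**2 = 3 + (1*(1 + 100) + 22)**2 = 3 + (1*101 + 22)**2 = 3 + (101 + 22)**2 = 3 + 123**2 = 3 + 15129 = 15132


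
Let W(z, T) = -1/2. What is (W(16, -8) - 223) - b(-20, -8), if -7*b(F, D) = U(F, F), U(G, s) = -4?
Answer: -3137/14 ≈ -224.07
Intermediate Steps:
b(F, D) = 4/7 (b(F, D) = -1/7*(-4) = 4/7)
W(z, T) = -1/2 (W(z, T) = -1*1/2 = -1/2)
(W(16, -8) - 223) - b(-20, -8) = (-1/2 - 223) - 1*4/7 = -447/2 - 4/7 = -3137/14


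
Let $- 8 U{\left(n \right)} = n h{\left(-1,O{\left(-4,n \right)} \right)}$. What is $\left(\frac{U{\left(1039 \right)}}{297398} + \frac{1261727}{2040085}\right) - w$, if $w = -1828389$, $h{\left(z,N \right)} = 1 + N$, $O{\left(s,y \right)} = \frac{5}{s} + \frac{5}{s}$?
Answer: $\frac{1044061579373275553}{571027951840} \approx 1.8284 \cdot 10^{6}$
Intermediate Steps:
$O{\left(s,y \right)} = \frac{10}{s}$
$U{\left(n \right)} = \frac{3 n}{16}$ ($U{\left(n \right)} = - \frac{n \left(1 + \frac{10}{-4}\right)}{8} = - \frac{n \left(1 + 10 \left(- \frac{1}{4}\right)\right)}{8} = - \frac{n \left(1 - \frac{5}{2}\right)}{8} = - \frac{n \left(- \frac{3}{2}\right)}{8} = - \frac{\left(- \frac{3}{2}\right) n}{8} = \frac{3 n}{16}$)
$\left(\frac{U{\left(1039 \right)}}{297398} + \frac{1261727}{2040085}\right) - w = \left(\frac{\frac{3}{16} \cdot 1039}{297398} + \frac{1261727}{2040085}\right) - -1828389 = \left(\frac{3117}{16} \cdot \frac{1}{297398} + 1261727 \cdot \frac{1}{2040085}\right) + 1828389 = \left(\frac{3117}{4758368} + \frac{1261727}{2040085}\right) + 1828389 = \frac{353536489793}{571027951840} + 1828389 = \frac{1044061579373275553}{571027951840}$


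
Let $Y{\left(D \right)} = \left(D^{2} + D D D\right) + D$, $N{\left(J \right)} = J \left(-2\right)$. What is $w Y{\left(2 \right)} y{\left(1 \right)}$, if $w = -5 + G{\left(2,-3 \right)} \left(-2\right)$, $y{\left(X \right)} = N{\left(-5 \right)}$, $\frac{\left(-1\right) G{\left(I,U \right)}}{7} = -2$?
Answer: $-4620$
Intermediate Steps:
$G{\left(I,U \right)} = 14$ ($G{\left(I,U \right)} = \left(-7\right) \left(-2\right) = 14$)
$N{\left(J \right)} = - 2 J$
$y{\left(X \right)} = 10$ ($y{\left(X \right)} = \left(-2\right) \left(-5\right) = 10$)
$w = -33$ ($w = -5 + 14 \left(-2\right) = -5 - 28 = -33$)
$Y{\left(D \right)} = D + D^{2} + D^{3}$ ($Y{\left(D \right)} = \left(D^{2} + D^{2} D\right) + D = \left(D^{2} + D^{3}\right) + D = D + D^{2} + D^{3}$)
$w Y{\left(2 \right)} y{\left(1 \right)} = - 33 \cdot 2 \left(1 + 2 + 2^{2}\right) 10 = - 33 \cdot 2 \left(1 + 2 + 4\right) 10 = - 33 \cdot 2 \cdot 7 \cdot 10 = \left(-33\right) 14 \cdot 10 = \left(-462\right) 10 = -4620$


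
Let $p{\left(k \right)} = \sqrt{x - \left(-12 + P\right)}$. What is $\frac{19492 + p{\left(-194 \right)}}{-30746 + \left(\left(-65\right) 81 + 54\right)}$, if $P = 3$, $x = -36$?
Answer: $- \frac{19492}{35957} - \frac{3 i \sqrt{3}}{35957} \approx -0.54209 - 0.00014451 i$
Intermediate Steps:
$p{\left(k \right)} = 3 i \sqrt{3}$ ($p{\left(k \right)} = \sqrt{-36 + \left(12 - 3\right)} = \sqrt{-36 + 9} = \sqrt{-27} = 3 i \sqrt{3}$)
$\frac{19492 + p{\left(-194 \right)}}{-30746 + \left(\left(-65\right) 81 + 54\right)} = \frac{19492 + 3 i \sqrt{3}}{-30746 + \left(\left(-65\right) 81 + 54\right)} = \frac{19492 + 3 i \sqrt{3}}{-30746 + \left(-5265 + 54\right)} = \frac{19492 + 3 i \sqrt{3}}{-30746 - 5211} = \frac{19492 + 3 i \sqrt{3}}{-35957} = \left(19492 + 3 i \sqrt{3}\right) \left(- \frac{1}{35957}\right) = - \frac{19492}{35957} - \frac{3 i \sqrt{3}}{35957}$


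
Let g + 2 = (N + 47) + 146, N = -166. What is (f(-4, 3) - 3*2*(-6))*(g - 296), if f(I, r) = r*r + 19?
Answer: -17344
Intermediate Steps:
f(I, r) = 19 + r² (f(I, r) = r² + 19 = 19 + r²)
g = 25 (g = -2 + ((-166 + 47) + 146) = -2 + (-119 + 146) = -2 + 27 = 25)
(f(-4, 3) - 3*2*(-6))*(g - 296) = ((19 + 3²) - 3*2*(-6))*(25 - 296) = ((19 + 9) - 6*(-6))*(-271) = (28 + 36)*(-271) = 64*(-271) = -17344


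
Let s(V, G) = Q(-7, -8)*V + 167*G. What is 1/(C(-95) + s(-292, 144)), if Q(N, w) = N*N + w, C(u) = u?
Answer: 1/11981 ≈ 8.3465e-5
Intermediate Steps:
Q(N, w) = w + N² (Q(N, w) = N² + w = w + N²)
s(V, G) = 41*V + 167*G (s(V, G) = (-8 + (-7)²)*V + 167*G = (-8 + 49)*V + 167*G = 41*V + 167*G)
1/(C(-95) + s(-292, 144)) = 1/(-95 + (41*(-292) + 167*144)) = 1/(-95 + (-11972 + 24048)) = 1/(-95 + 12076) = 1/11981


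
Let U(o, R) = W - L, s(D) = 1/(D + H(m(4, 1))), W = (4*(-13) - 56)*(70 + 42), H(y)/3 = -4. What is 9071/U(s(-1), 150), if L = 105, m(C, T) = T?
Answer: -9071/12201 ≈ -0.74346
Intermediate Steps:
H(y) = -12 (H(y) = 3*(-4) = -12)
W = -12096 (W = (-52 - 56)*112 = -108*112 = -12096)
s(D) = 1/(-12 + D) (s(D) = 1/(D - 12) = 1/(-12 + D))
U(o, R) = -12201 (U(o, R) = -12096 - 1*105 = -12096 - 105 = -12201)
9071/U(s(-1), 150) = 9071/(-12201) = 9071*(-1/12201) = -9071/12201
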